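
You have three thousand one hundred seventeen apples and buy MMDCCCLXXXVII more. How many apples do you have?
Convert three thousand one hundred seventeen (English words) → 3×1000 + 1×100 + 17 = 3117 (decimal)
Convert MMDCCCLXXXVII (Roman numeral) → 1000 + 1000 + 500 + 100 + 100 + 100 + 50 + 10 + 10 + 10 + 5 + 1 + 1 = 2887 (decimal)
Compute 3117 + 2887 = 6004
6004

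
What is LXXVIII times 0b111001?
Convert LXXVIII (Roman numeral) → 50 + 10 + 10 + 5 + 1 + 1 + 1 = 78 (decimal)
Convert 0b111001 (binary) → 32 + 16 + 8 + 1 = 57 (decimal)
Compute 78 × 57 = 4446
4446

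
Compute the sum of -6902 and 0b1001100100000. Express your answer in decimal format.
Convert 0b1001100100000 (binary) → 4096 + 512 + 256 + 32 = 4896 (decimal)
Compute -6902 + 4896 = -2006
-2006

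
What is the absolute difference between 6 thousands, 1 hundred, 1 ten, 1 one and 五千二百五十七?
Convert 6 thousands, 1 hundred, 1 ten, 1 one (place-value notation) → 6×1000 + 1×100 + 1×10 + 1 = 6111 (decimal)
Convert 五千二百五十七 (Chinese numeral) → 5×1000 + 2×100 + 5×10 + 7 = 5257 (decimal)
Compute |6111 - 5257| = 854
854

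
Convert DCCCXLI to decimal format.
Convert DCCCXLI (Roman numeral) → 500 + 100 + 100 + 100 + 40 + 1 = 841 (decimal)
841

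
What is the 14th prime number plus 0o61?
The 14th prime number = 43
Convert 0o61 (octal) → 6×8 + 1 = 49 (decimal)
Compute 43 + 49 = 92
92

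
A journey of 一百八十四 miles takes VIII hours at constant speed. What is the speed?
Convert 一百八十四 (Chinese numeral) → 1×100 + 8×10 + 4 = 184 (decimal)
Convert VIII (Roman numeral) → 5 + 1 + 1 + 1 = 8 (decimal)
Compute 184 ÷ 8 = 23
23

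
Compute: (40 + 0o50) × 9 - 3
Convert 0o50 (octal) → 5×8 = 40 (decimal)
Expression in decimal: (40 + 40) × 9 - 3
Parentheses first: 40 + 40 = 80
Multiply: 80 × 9 = 720
Subtract: 720 - 3 = 717
717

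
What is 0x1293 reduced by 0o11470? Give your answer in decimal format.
Convert 0x1293 (hexadecimal) → 1×4096 + 2×256 + 9×16 + 3 = 4755 (decimal)
Convert 0o11470 (octal) → 1×4096 + 1×512 + 4×64 + 7×8 = 4920 (decimal)
Compute 4755 - 4920 = -165
-165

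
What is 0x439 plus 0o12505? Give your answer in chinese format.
Convert 0x439 (hexadecimal) → 4×256 + 3×16 + 9 = 1081 (decimal)
Convert 0o12505 (octal) → 1×4096 + 2×512 + 5×64 + 5 = 5445 (decimal)
Compute 1081 + 5445 = 6526
Convert 6526 (decimal) → 6526 = 6×1000 + 5×100 + 2×10 + 6 → 六千五百二十六 (Chinese numeral)
六千五百二十六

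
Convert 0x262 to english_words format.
Convert 0x262 (hexadecimal) → 2×256 + 6×16 + 2 = 610 (decimal)
Convert 610 (decimal) → 610 = 6×100 + 10 → six hundred ten (English words)
six hundred ten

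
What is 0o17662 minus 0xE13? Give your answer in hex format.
Convert 0o17662 (octal) → 1×4096 + 7×512 + 6×64 + 6×8 + 2 = 8114 (decimal)
Convert 0xE13 (hexadecimal) → 14×256 + 1×16 + 3 = 3603 (decimal)
Compute 8114 - 3603 = 4511
Convert 4511 (decimal) → 4511 = 1×4096 + 1×256 + 9×16 + 15 → 0x119F (hexadecimal)
0x119F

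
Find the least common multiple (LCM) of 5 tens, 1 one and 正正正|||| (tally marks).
Convert 5 tens, 1 one (place-value notation) → 5×10 + 1 = 51 (decimal)
Convert 正正正|||| (tally marks) → 5 + 5 + 5 + 4 = 19 (decimal)
Compute lcm(51, 19) = 969
969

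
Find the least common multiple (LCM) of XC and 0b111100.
Convert XC (Roman numeral) → 90 (decimal)
Convert 0b111100 (binary) → 32 + 16 + 8 + 4 = 60 (decimal)
Compute lcm(90, 60) = 180
180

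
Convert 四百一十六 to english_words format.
Convert 四百一十六 (Chinese numeral) → 4×100 + 1×10 + 6 = 416 (decimal)
Convert 416 (decimal) → 416 = 4×100 + 16 → four hundred sixteen (English words)
four hundred sixteen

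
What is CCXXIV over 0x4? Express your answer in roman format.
Convert CCXXIV (Roman numeral) → 100 + 100 + 10 + 10 + 4 = 224 (decimal)
Convert 0x4 (hexadecimal) → 4 (decimal)
Compute 224 ÷ 4 = 56
Convert 56 (decimal) → 56 = 50 + 5 + 1 → LVI (Roman numeral)
LVI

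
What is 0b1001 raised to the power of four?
Convert 0b1001 (binary) → 8 + 1 = 9 (decimal)
Convert four (English words) → 4 (decimal)
Compute 9 ^ 4 = 6561
6561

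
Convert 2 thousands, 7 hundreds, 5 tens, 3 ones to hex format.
Convert 2 thousands, 7 hundreds, 5 tens, 3 ones (place-value notation) → 2×1000 + 7×100 + 5×10 + 3 = 2753 (decimal)
Convert 2753 (decimal) → 2753 = 10×256 + 12×16 + 1 → 0xAC1 (hexadecimal)
0xAC1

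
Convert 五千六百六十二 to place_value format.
Convert 五千六百六十二 (Chinese numeral) → 5×1000 + 6×100 + 6×10 + 2 = 5662 (decimal)
Convert 5662 (decimal) → 5662 = 5×1000 + 6×100 + 6×10 + 2 → 5 thousands, 6 hundreds, 6 tens, 2 ones (place-value notation)
5 thousands, 6 hundreds, 6 tens, 2 ones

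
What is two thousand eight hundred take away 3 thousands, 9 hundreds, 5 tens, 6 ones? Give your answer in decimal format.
Convert two thousand eight hundred (English words) → 2×1000 + 8×100 = 2800 (decimal)
Convert 3 thousands, 9 hundreds, 5 tens, 6 ones (place-value notation) → 3×1000 + 9×100 + 5×10 + 6 = 3956 (decimal)
Compute 2800 - 3956 = -1156
-1156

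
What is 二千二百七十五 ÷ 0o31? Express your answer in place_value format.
Convert 二千二百七十五 (Chinese numeral) → 2×1000 + 2×100 + 7×10 + 5 = 2275 (decimal)
Convert 0o31 (octal) → 3×8 + 1 = 25 (decimal)
Compute 2275 ÷ 25 = 91
Convert 91 (decimal) → 91 = 9×10 + 1 → 9 tens, 1 one (place-value notation)
9 tens, 1 one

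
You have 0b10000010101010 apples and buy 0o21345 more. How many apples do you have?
Convert 0b10000010101010 (binary) → 8192 + 128 + 32 + 8 + 2 = 8362 (decimal)
Convert 0o21345 (octal) → 2×4096 + 1×512 + 3×64 + 4×8 + 5 = 8933 (decimal)
Compute 8362 + 8933 = 17295
17295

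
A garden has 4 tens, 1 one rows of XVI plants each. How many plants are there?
Convert XVI (Roman numeral) → 10 + 5 + 1 = 16 (decimal)
Convert 4 tens, 1 one (place-value notation) → 4×10 + 1 = 41 (decimal)
Compute 16 × 41 = 656
656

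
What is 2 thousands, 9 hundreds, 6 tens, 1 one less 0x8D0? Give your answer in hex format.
Convert 2 thousands, 9 hundreds, 6 tens, 1 one (place-value notation) → 2×1000 + 9×100 + 6×10 + 1 = 2961 (decimal)
Convert 0x8D0 (hexadecimal) → 8×256 + 13×16 = 2256 (decimal)
Compute 2961 - 2256 = 705
Convert 705 (decimal) → 705 = 2×256 + 12×16 + 1 → 0x2C1 (hexadecimal)
0x2C1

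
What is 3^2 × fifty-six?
Convert 3^2 (power) → 9 (decimal)
Convert fifty-six (English words) → 56 (decimal)
Compute 9 × 56 = 504
504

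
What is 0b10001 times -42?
Convert 0b10001 (binary) → 16 + 1 = 17 (decimal)
Compute 17 × -42 = -714
-714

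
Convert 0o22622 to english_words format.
Convert 0o22622 (octal) → 2×4096 + 2×512 + 6×64 + 2×8 + 2 = 9618 (decimal)
Convert 9618 (decimal) → 9618 = 9×1000 + 6×100 + 18 → nine thousand six hundred eighteen (English words)
nine thousand six hundred eighteen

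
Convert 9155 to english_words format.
Convert 9155 (decimal) → 9155 = 9×1000 + 1×100 + 55 → nine thousand one hundred fifty-five (English words)
nine thousand one hundred fifty-five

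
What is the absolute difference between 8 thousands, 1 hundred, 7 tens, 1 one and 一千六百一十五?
Convert 8 thousands, 1 hundred, 7 tens, 1 one (place-value notation) → 8×1000 + 1×100 + 7×10 + 1 = 8171 (decimal)
Convert 一千六百一十五 (Chinese numeral) → 1×1000 + 6×100 + 1×10 + 5 = 1615 (decimal)
Compute |8171 - 1615| = 6556
6556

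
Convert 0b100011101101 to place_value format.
Convert 0b100011101101 (binary) → 2048 + 128 + 64 + 32 + 8 + 4 + 1 = 2285 (decimal)
Convert 2285 (decimal) → 2285 = 2×1000 + 2×100 + 8×10 + 5 → 2 thousands, 2 hundreds, 8 tens, 5 ones (place-value notation)
2 thousands, 2 hundreds, 8 tens, 5 ones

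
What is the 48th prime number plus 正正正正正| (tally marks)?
The 48th prime number = 223
Convert 正正正正正| (tally marks) → 5 + 5 + 5 + 5 + 5 + 1 = 26 (decimal)
Compute 223 + 26 = 249
249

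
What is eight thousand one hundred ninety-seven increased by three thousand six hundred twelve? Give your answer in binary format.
Convert eight thousand one hundred ninety-seven (English words) → 8×1000 + 1×100 + 97 = 8197 (decimal)
Convert three thousand six hundred twelve (English words) → 3×1000 + 6×100 + 12 = 3612 (decimal)
Compute 8197 + 3612 = 11809
Convert 11809 (decimal) → 11809 = 8192 + 2048 + 1024 + 512 + 32 + 1 → 0b10111000100001 (binary)
0b10111000100001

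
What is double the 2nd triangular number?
The 2nd triangular number = 2×3/2 = 3
Compute 3 × 2 = 6
6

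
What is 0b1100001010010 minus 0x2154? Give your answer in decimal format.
Convert 0b1100001010010 (binary) → 4096 + 2048 + 64 + 16 + 2 = 6226 (decimal)
Convert 0x2154 (hexadecimal) → 2×4096 + 1×256 + 5×16 + 4 = 8532 (decimal)
Compute 6226 - 8532 = -2306
-2306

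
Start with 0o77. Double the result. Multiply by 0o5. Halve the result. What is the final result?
Convert 0o77 (octal) → 7×8 + 7 = 63 (decimal)
Start: 63
63 × 2 = 126
Convert 0o5 (octal) → 5 (decimal)
126 × 5 = 630
630 ÷ 2 = 315
315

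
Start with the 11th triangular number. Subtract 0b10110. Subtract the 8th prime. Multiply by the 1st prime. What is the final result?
Convert the 11th triangular number (triangular index) → 11×12/2 = 66 (decimal)
Start: 66
Convert 0b10110 (binary) → 16 + 4 + 2 = 22 (decimal)
66 - 22 = 44
Convert the 8th prime (prime index) → 19 (decimal)
44 - 19 = 25
Convert the 1st prime (prime index) → 2 (decimal)
25 × 2 = 50
50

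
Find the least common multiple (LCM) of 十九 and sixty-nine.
Convert 十九 (Chinese numeral) → 1×10 + 9 = 19 (decimal)
Convert sixty-nine (English words) → 69 (decimal)
Compute lcm(19, 69) = 1311
1311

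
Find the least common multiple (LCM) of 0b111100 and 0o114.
Convert 0b111100 (binary) → 32 + 16 + 8 + 4 = 60 (decimal)
Convert 0o114 (octal) → 1×64 + 1×8 + 4 = 76 (decimal)
Compute lcm(60, 76) = 1140
1140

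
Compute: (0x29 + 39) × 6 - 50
Convert 0x29 (hexadecimal) → 2×16 + 9 = 41 (decimal)
Expression in decimal: (41 + 39) × 6 - 50
Parentheses first: 41 + 39 = 80
Multiply: 80 × 6 = 480
Subtract: 480 - 50 = 430
430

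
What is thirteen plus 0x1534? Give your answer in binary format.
Convert thirteen (English words) → 13 (decimal)
Convert 0x1534 (hexadecimal) → 1×4096 + 5×256 + 3×16 + 4 = 5428 (decimal)
Compute 13 + 5428 = 5441
Convert 5441 (decimal) → 5441 = 4096 + 1024 + 256 + 64 + 1 → 0b1010101000001 (binary)
0b1010101000001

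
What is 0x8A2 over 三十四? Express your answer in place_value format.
Convert 0x8A2 (hexadecimal) → 8×256 + 10×16 + 2 = 2210 (decimal)
Convert 三十四 (Chinese numeral) → 3×10 + 4 = 34 (decimal)
Compute 2210 ÷ 34 = 65
Convert 65 (decimal) → 65 = 6×10 + 5 → 6 tens, 5 ones (place-value notation)
6 tens, 5 ones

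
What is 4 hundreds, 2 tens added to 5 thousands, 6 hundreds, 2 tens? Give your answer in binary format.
Convert 4 hundreds, 2 tens (place-value notation) → 4×100 + 2×10 = 420 (decimal)
Convert 5 thousands, 6 hundreds, 2 tens (place-value notation) → 5×1000 + 6×100 + 2×10 = 5620 (decimal)
Compute 420 + 5620 = 6040
Convert 6040 (decimal) → 6040 = 4096 + 1024 + 512 + 256 + 128 + 16 + 8 → 0b1011110011000 (binary)
0b1011110011000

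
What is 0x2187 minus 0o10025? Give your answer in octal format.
Convert 0x2187 (hexadecimal) → 2×4096 + 1×256 + 8×16 + 7 = 8583 (decimal)
Convert 0o10025 (octal) → 1×4096 + 2×8 + 5 = 4117 (decimal)
Compute 8583 - 4117 = 4466
Convert 4466 (decimal) → 4466 = 1×4096 + 5×64 + 6×8 + 2 → 0o10562 (octal)
0o10562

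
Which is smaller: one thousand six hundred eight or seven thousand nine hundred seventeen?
Convert one thousand six hundred eight (English words) → 1×1000 + 6×100 + 8 = 1608 (decimal)
Convert seven thousand nine hundred seventeen (English words) → 7×1000 + 9×100 + 17 = 7917 (decimal)
Compare 1608 vs 7917: smaller = 1608
1608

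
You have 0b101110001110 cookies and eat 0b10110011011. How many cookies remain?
Convert 0b101110001110 (binary) → 2048 + 512 + 256 + 128 + 8 + 4 + 2 = 2958 (decimal)
Convert 0b10110011011 (binary) → 1024 + 256 + 128 + 16 + 8 + 2 + 1 = 1435 (decimal)
Compute 2958 - 1435 = 1523
1523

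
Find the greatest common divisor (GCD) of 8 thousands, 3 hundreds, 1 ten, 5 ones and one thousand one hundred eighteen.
Convert 8 thousands, 3 hundreds, 1 ten, 5 ones (place-value notation) → 8×1000 + 3×100 + 1×10 + 5 = 8315 (decimal)
Convert one thousand one hundred eighteen (English words) → 1×1000 + 1×100 + 18 = 1118 (decimal)
Compute gcd(8315, 1118) = 1
1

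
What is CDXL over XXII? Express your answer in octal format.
Convert CDXL (Roman numeral) → 400 + 40 = 440 (decimal)
Convert XXII (Roman numeral) → 10 + 10 + 1 + 1 = 22 (decimal)
Compute 440 ÷ 22 = 20
Convert 20 (decimal) → 20 = 2×8 + 4 → 0o24 (octal)
0o24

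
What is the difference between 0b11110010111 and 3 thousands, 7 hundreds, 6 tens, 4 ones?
Convert 0b11110010111 (binary) → 1024 + 512 + 256 + 128 + 16 + 4 + 2 + 1 = 1943 (decimal)
Convert 3 thousands, 7 hundreds, 6 tens, 4 ones (place-value notation) → 3×1000 + 7×100 + 6×10 + 4 = 3764 (decimal)
Difference: |1943 - 3764| = 1821
1821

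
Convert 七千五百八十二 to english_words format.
Convert 七千五百八十二 (Chinese numeral) → 7×1000 + 5×100 + 8×10 + 2 = 7582 (decimal)
Convert 7582 (decimal) → 7582 = 7×1000 + 5×100 + 82 → seven thousand five hundred eighty-two (English words)
seven thousand five hundred eighty-two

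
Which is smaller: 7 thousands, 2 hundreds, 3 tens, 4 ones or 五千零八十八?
Convert 7 thousands, 2 hundreds, 3 tens, 4 ones (place-value notation) → 7×1000 + 2×100 + 3×10 + 4 = 7234 (decimal)
Convert 五千零八十八 (Chinese numeral) → 5×1000 + 8×10 + 8 = 5088 (decimal)
Compare 7234 vs 5088: smaller = 5088
5088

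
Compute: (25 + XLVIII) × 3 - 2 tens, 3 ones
Convert XLVIII (Roman numeral) → 40 + 5 + 1 + 1 + 1 = 48 (decimal)
Convert 2 tens, 3 ones (place-value notation) → 2×10 + 3 = 23 (decimal)
Expression in decimal: (25 + 48) × 3 - 23
Parentheses first: 25 + 48 = 73
Multiply: 73 × 3 = 219
Subtract: 219 - 23 = 196
196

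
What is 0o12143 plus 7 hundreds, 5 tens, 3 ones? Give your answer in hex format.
Convert 0o12143 (octal) → 1×4096 + 2×512 + 1×64 + 4×8 + 3 = 5219 (decimal)
Convert 7 hundreds, 5 tens, 3 ones (place-value notation) → 7×100 + 5×10 + 3 = 753 (decimal)
Compute 5219 + 753 = 5972
Convert 5972 (decimal) → 5972 = 1×4096 + 7×256 + 5×16 + 4 → 0x1754 (hexadecimal)
0x1754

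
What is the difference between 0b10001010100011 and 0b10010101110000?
Convert 0b10001010100011 (binary) → 8192 + 512 + 128 + 32 + 2 + 1 = 8867 (decimal)
Convert 0b10010101110000 (binary) → 8192 + 1024 + 256 + 64 + 32 + 16 = 9584 (decimal)
Difference: |8867 - 9584| = 717
717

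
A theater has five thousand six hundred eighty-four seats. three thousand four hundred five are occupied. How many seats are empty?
Convert five thousand six hundred eighty-four (English words) → 5×1000 + 6×100 + 84 = 5684 (decimal)
Convert three thousand four hundred five (English words) → 3×1000 + 4×100 + 5 = 3405 (decimal)
Compute 5684 - 3405 = 2279
2279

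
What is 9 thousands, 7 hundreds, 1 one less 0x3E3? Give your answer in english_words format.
Convert 9 thousands, 7 hundreds, 1 one (place-value notation) → 9×1000 + 7×100 + 1 = 9701 (decimal)
Convert 0x3E3 (hexadecimal) → 3×256 + 14×16 + 3 = 995 (decimal)
Compute 9701 - 995 = 8706
Convert 8706 (decimal) → 8706 = 8×1000 + 7×100 + 6 → eight thousand seven hundred six (English words)
eight thousand seven hundred six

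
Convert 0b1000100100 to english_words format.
Convert 0b1000100100 (binary) → 512 + 32 + 4 = 548 (decimal)
Convert 548 (decimal) → 548 = 5×100 + 48 → five hundred forty-eight (English words)
five hundred forty-eight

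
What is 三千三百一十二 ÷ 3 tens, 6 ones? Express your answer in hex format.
Convert 三千三百一十二 (Chinese numeral) → 3×1000 + 3×100 + 1×10 + 2 = 3312 (decimal)
Convert 3 tens, 6 ones (place-value notation) → 3×10 + 6 = 36 (decimal)
Compute 3312 ÷ 36 = 92
Convert 92 (decimal) → 92 = 5×16 + 12 → 0x5C (hexadecimal)
0x5C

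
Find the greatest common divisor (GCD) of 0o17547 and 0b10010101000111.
Convert 0o17547 (octal) → 1×4096 + 7×512 + 5×64 + 4×8 + 7 = 8039 (decimal)
Convert 0b10010101000111 (binary) → 8192 + 1024 + 256 + 64 + 4 + 2 + 1 = 9543 (decimal)
Compute gcd(8039, 9543) = 1
1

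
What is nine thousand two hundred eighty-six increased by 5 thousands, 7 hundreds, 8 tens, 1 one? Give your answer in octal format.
Convert nine thousand two hundred eighty-six (English words) → 9×1000 + 2×100 + 86 = 9286 (decimal)
Convert 5 thousands, 7 hundreds, 8 tens, 1 one (place-value notation) → 5×1000 + 7×100 + 8×10 + 1 = 5781 (decimal)
Compute 9286 + 5781 = 15067
Convert 15067 (decimal) → 15067 = 3×4096 + 5×512 + 3×64 + 3×8 + 3 → 0o35333 (octal)
0o35333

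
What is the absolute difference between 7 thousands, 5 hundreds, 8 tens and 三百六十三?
Convert 7 thousands, 5 hundreds, 8 tens (place-value notation) → 7×1000 + 5×100 + 8×10 = 7580 (decimal)
Convert 三百六十三 (Chinese numeral) → 3×100 + 6×10 + 3 = 363 (decimal)
Compute |7580 - 363| = 7217
7217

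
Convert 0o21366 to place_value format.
Convert 0o21366 (octal) → 2×4096 + 1×512 + 3×64 + 6×8 + 6 = 8950 (decimal)
Convert 8950 (decimal) → 8950 = 8×1000 + 9×100 + 5×10 → 8 thousands, 9 hundreds, 5 tens (place-value notation)
8 thousands, 9 hundreds, 5 tens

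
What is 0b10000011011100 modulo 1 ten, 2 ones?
Convert 0b10000011011100 (binary) → 8192 + 128 + 64 + 16 + 8 + 4 = 8412 (decimal)
Convert 1 ten, 2 ones (place-value notation) → 1×10 + 2 = 12 (decimal)
Compute 8412 mod 12 = 0
0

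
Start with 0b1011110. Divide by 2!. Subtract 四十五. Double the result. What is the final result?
Convert 0b1011110 (binary) → 64 + 16 + 8 + 4 + 2 = 94 (decimal)
Start: 94
Convert 2! (factorial) → 2 (decimal)
94 ÷ 2 = 47
Convert 四十五 (Chinese numeral) → 4×10 + 5 = 45 (decimal)
47 - 45 = 2
2 × 2 = 4
4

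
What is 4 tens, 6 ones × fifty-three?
Convert 4 tens, 6 ones (place-value notation) → 4×10 + 6 = 46 (decimal)
Convert fifty-three (English words) → 53 (decimal)
Compute 46 × 53 = 2438
2438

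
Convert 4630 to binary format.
Convert 4630 (decimal) → 4630 = 4096 + 512 + 16 + 4 + 2 → 0b1001000010110 (binary)
0b1001000010110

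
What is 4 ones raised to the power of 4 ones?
Convert 4 ones (place-value notation) → 4 (decimal)
Convert 4 ones (place-value notation) → 4 (decimal)
Compute 4 ^ 4 = 256
256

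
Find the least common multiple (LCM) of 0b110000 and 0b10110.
Convert 0b110000 (binary) → 32 + 16 = 48 (decimal)
Convert 0b10110 (binary) → 16 + 4 + 2 = 22 (decimal)
Compute lcm(48, 22) = 528
528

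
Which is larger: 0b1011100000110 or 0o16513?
Convert 0b1011100000110 (binary) → 4096 + 1024 + 512 + 256 + 4 + 2 = 5894 (decimal)
Convert 0o16513 (octal) → 1×4096 + 6×512 + 5×64 + 1×8 + 3 = 7499 (decimal)
Compare 5894 vs 7499: larger = 7499
7499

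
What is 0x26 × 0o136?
Convert 0x26 (hexadecimal) → 2×16 + 6 = 38 (decimal)
Convert 0o136 (octal) → 1×64 + 3×8 + 6 = 94 (decimal)
Compute 38 × 94 = 3572
3572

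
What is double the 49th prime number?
The 49th prime number = 227
Compute 227 × 2 = 454
454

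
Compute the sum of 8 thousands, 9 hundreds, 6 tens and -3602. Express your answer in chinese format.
Convert 8 thousands, 9 hundreds, 6 tens (place-value notation) → 8×1000 + 9×100 + 6×10 = 8960 (decimal)
Compute 8960 + -3602 = 5358
Convert 5358 (decimal) → 5358 = 5×1000 + 3×100 + 5×10 + 8 → 五千三百五十八 (Chinese numeral)
五千三百五十八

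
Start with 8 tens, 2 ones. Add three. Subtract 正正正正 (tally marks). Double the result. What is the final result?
Convert 8 tens, 2 ones (place-value notation) → 8×10 + 2 = 82 (decimal)
Start: 82
Convert three (English words) → 3 (decimal)
82 + 3 = 85
Convert 正正正正 (tally marks) → 5 + 5 + 5 + 5 = 20 (decimal)
85 - 20 = 65
65 × 2 = 130
130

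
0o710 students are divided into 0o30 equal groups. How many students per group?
Convert 0o710 (octal) → 7×64 + 1×8 = 456 (decimal)
Convert 0o30 (octal) → 3×8 = 24 (decimal)
Compute 456 ÷ 24 = 19
19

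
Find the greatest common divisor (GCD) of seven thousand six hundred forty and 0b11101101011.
Convert seven thousand six hundred forty (English words) → 7×1000 + 6×100 + 40 = 7640 (decimal)
Convert 0b11101101011 (binary) → 1024 + 512 + 256 + 64 + 32 + 8 + 2 + 1 = 1899 (decimal)
Compute gcd(7640, 1899) = 1
1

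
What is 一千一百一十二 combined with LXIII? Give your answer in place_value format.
Convert 一千一百一十二 (Chinese numeral) → 1×1000 + 1×100 + 1×10 + 2 = 1112 (decimal)
Convert LXIII (Roman numeral) → 50 + 10 + 1 + 1 + 1 = 63 (decimal)
Compute 1112 + 63 = 1175
Convert 1175 (decimal) → 1175 = 1×1000 + 1×100 + 7×10 + 5 → 1 thousand, 1 hundred, 7 tens, 5 ones (place-value notation)
1 thousand, 1 hundred, 7 tens, 5 ones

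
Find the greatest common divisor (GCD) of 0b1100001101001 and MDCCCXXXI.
Convert 0b1100001101001 (binary) → 4096 + 2048 + 64 + 32 + 8 + 1 = 6249 (decimal)
Convert MDCCCXXXI (Roman numeral) → 1000 + 500 + 100 + 100 + 100 + 10 + 10 + 10 + 1 = 1831 (decimal)
Compute gcd(6249, 1831) = 1
1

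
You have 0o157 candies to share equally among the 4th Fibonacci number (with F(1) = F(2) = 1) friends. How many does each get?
Convert 0o157 (octal) → 1×64 + 5×8 + 7 = 111 (decimal)
Convert the 4th Fibonacci number (with F(1) = F(2) = 1) (Fibonacci index) → 1, 1, 2, 3 → 3 (decimal)
Compute 111 ÷ 3 = 37
37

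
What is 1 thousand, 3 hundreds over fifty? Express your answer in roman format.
Convert 1 thousand, 3 hundreds (place-value notation) → 1×1000 + 3×100 = 1300 (decimal)
Convert fifty (English words) → 50 (decimal)
Compute 1300 ÷ 50 = 26
Convert 26 (decimal) → 26 = 10 + 10 + 5 + 1 → XXVI (Roman numeral)
XXVI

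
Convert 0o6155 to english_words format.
Convert 0o6155 (octal) → 6×512 + 1×64 + 5×8 + 5 = 3181 (decimal)
Convert 3181 (decimal) → 3181 = 3×1000 + 1×100 + 81 → three thousand one hundred eighty-one (English words)
three thousand one hundred eighty-one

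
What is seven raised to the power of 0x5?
Convert seven (English words) → 7 (decimal)
Convert 0x5 (hexadecimal) → 5 (decimal)
Compute 7 ^ 5 = 16807
16807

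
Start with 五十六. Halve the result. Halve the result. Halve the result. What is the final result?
Convert 五十六 (Chinese numeral) → 5×10 + 6 = 56 (decimal)
Start: 56
56 ÷ 2 = 28
28 ÷ 2 = 14
14 ÷ 2 = 7
7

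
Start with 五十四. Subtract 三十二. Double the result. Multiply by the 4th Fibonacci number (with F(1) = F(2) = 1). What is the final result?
Convert 五十四 (Chinese numeral) → 5×10 + 4 = 54 (decimal)
Start: 54
Convert 三十二 (Chinese numeral) → 3×10 + 2 = 32 (decimal)
54 - 32 = 22
22 × 2 = 44
Convert the 4th Fibonacci number (with F(1) = F(2) = 1) (Fibonacci index) → 1, 1, 2, 3 → 3 (decimal)
44 × 3 = 132
132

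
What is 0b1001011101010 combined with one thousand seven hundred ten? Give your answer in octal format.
Convert 0b1001011101010 (binary) → 4096 + 512 + 128 + 64 + 32 + 8 + 2 = 4842 (decimal)
Convert one thousand seven hundred ten (English words) → 1×1000 + 7×100 + 10 = 1710 (decimal)
Compute 4842 + 1710 = 6552
Convert 6552 (decimal) → 6552 = 1×4096 + 4×512 + 6×64 + 3×8 → 0o14630 (octal)
0o14630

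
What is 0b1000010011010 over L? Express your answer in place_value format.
Convert 0b1000010011010 (binary) → 4096 + 128 + 16 + 8 + 2 = 4250 (decimal)
Convert L (Roman numeral) → 50 (decimal)
Compute 4250 ÷ 50 = 85
Convert 85 (decimal) → 85 = 8×10 + 5 → 8 tens, 5 ones (place-value notation)
8 tens, 5 ones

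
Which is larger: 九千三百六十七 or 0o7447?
Convert 九千三百六十七 (Chinese numeral) → 9×1000 + 3×100 + 6×10 + 7 = 9367 (decimal)
Convert 0o7447 (octal) → 7×512 + 4×64 + 4×8 + 7 = 3879 (decimal)
Compare 9367 vs 3879: larger = 9367
9367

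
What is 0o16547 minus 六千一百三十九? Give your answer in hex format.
Convert 0o16547 (octal) → 1×4096 + 6×512 + 5×64 + 4×8 + 7 = 7527 (decimal)
Convert 六千一百三十九 (Chinese numeral) → 6×1000 + 1×100 + 3×10 + 9 = 6139 (decimal)
Compute 7527 - 6139 = 1388
Convert 1388 (decimal) → 1388 = 5×256 + 6×16 + 12 → 0x56C (hexadecimal)
0x56C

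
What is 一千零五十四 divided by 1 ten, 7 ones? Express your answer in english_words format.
Convert 一千零五十四 (Chinese numeral) → 1×1000 + 5×10 + 4 = 1054 (decimal)
Convert 1 ten, 7 ones (place-value notation) → 1×10 + 7 = 17 (decimal)
Compute 1054 ÷ 17 = 62
Convert 62 (decimal) → sixty-two (English words)
sixty-two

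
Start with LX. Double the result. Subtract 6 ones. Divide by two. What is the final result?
Convert LX (Roman numeral) → 50 + 10 = 60 (decimal)
Start: 60
60 × 2 = 120
Convert 6 ones (place-value notation) → 6 (decimal)
120 - 6 = 114
Convert two (English words) → 2 (decimal)
114 ÷ 2 = 57
57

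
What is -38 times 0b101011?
Convert 0b101011 (binary) → 32 + 8 + 2 + 1 = 43 (decimal)
Compute -38 × 43 = -1634
-1634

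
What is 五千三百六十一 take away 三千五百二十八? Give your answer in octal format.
Convert 五千三百六十一 (Chinese numeral) → 5×1000 + 3×100 + 6×10 + 1 = 5361 (decimal)
Convert 三千五百二十八 (Chinese numeral) → 3×1000 + 5×100 + 2×10 + 8 = 3528 (decimal)
Compute 5361 - 3528 = 1833
Convert 1833 (decimal) → 1833 = 3×512 + 4×64 + 5×8 + 1 → 0o3451 (octal)
0o3451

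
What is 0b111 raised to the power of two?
Convert 0b111 (binary) → 4 + 2 + 1 = 7 (decimal)
Convert two (English words) → 2 (decimal)
Compute 7 ^ 2 = 49
49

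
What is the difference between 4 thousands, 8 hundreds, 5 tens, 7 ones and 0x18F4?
Convert 4 thousands, 8 hundreds, 5 tens, 7 ones (place-value notation) → 4×1000 + 8×100 + 5×10 + 7 = 4857 (decimal)
Convert 0x18F4 (hexadecimal) → 1×4096 + 8×256 + 15×16 + 4 = 6388 (decimal)
Difference: |4857 - 6388| = 1531
1531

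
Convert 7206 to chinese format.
Convert 7206 (decimal) → 7206 = 7×1000 + 2×100 + 6 → 七千二百零六 (Chinese numeral)
七千二百零六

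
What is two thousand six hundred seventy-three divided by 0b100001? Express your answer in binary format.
Convert two thousand six hundred seventy-three (English words) → 2×1000 + 6×100 + 73 = 2673 (decimal)
Convert 0b100001 (binary) → 32 + 1 = 33 (decimal)
Compute 2673 ÷ 33 = 81
Convert 81 (decimal) → 81 = 64 + 16 + 1 → 0b1010001 (binary)
0b1010001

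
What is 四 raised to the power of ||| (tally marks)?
Convert 四 (Chinese numeral) → 4 (decimal)
Convert ||| (tally marks) → 3 (decimal)
Compute 4 ^ 3 = 64
64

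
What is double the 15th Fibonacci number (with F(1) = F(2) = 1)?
The 15th Fibonacci number (with F(1) = F(2) = 1): 1, 1, 2, 3, 5, 8, 13, 21, 34, 55, 89, 144, 233, 377, 610 → 610
Compute 610 × 2 = 1220
1220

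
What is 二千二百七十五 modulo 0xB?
Convert 二千二百七十五 (Chinese numeral) → 2×1000 + 2×100 + 7×10 + 5 = 2275 (decimal)
Convert 0xB (hexadecimal) → 11 (decimal)
Compute 2275 mod 11 = 9
9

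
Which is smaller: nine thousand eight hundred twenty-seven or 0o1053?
Convert nine thousand eight hundred twenty-seven (English words) → 9×1000 + 8×100 + 27 = 9827 (decimal)
Convert 0o1053 (octal) → 1×512 + 5×8 + 3 = 555 (decimal)
Compare 9827 vs 555: smaller = 555
555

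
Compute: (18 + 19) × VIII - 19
Convert VIII (Roman numeral) → 5 + 1 + 1 + 1 = 8 (decimal)
Expression in decimal: (18 + 19) × 8 - 19
Parentheses first: 18 + 19 = 37
Multiply: 37 × 8 = 296
Subtract: 296 - 19 = 277
277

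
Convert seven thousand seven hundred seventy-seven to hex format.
Convert seven thousand seven hundred seventy-seven (English words) → 7×1000 + 7×100 + 77 = 7777 (decimal)
Convert 7777 (decimal) → 7777 = 1×4096 + 14×256 + 6×16 + 1 → 0x1E61 (hexadecimal)
0x1E61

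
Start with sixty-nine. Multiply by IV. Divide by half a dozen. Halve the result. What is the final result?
Convert sixty-nine (English words) → 69 (decimal)
Start: 69
Convert IV (Roman numeral) → 4 (decimal)
69 × 4 = 276
Convert half a dozen (colloquial) → 6 (decimal)
276 ÷ 6 = 46
46 ÷ 2 = 23
23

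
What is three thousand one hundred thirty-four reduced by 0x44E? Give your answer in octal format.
Convert three thousand one hundred thirty-four (English words) → 3×1000 + 1×100 + 34 = 3134 (decimal)
Convert 0x44E (hexadecimal) → 4×256 + 4×16 + 14 = 1102 (decimal)
Compute 3134 - 1102 = 2032
Convert 2032 (decimal) → 2032 = 3×512 + 7×64 + 6×8 → 0o3760 (octal)
0o3760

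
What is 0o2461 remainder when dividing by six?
Convert 0o2461 (octal) → 2×512 + 4×64 + 6×8 + 1 = 1329 (decimal)
Convert six (English words) → 6 (decimal)
Compute 1329 mod 6 = 3
3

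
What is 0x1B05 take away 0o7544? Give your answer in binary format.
Convert 0x1B05 (hexadecimal) → 1×4096 + 11×256 + 5 = 6917 (decimal)
Convert 0o7544 (octal) → 7×512 + 5×64 + 4×8 + 4 = 3940 (decimal)
Compute 6917 - 3940 = 2977
Convert 2977 (decimal) → 2977 = 2048 + 512 + 256 + 128 + 32 + 1 → 0b101110100001 (binary)
0b101110100001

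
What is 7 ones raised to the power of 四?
Convert 7 ones (place-value notation) → 7 (decimal)
Convert 四 (Chinese numeral) → 4 (decimal)
Compute 7 ^ 4 = 2401
2401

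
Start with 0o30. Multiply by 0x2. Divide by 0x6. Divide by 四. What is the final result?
Convert 0o30 (octal) → 3×8 = 24 (decimal)
Start: 24
Convert 0x2 (hexadecimal) → 2 (decimal)
24 × 2 = 48
Convert 0x6 (hexadecimal) → 6 (decimal)
48 ÷ 6 = 8
Convert 四 (Chinese numeral) → 4 (decimal)
8 ÷ 4 = 2
2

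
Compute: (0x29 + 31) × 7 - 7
Convert 0x29 (hexadecimal) → 2×16 + 9 = 41 (decimal)
Expression in decimal: (41 + 31) × 7 - 7
Parentheses first: 41 + 31 = 72
Multiply: 72 × 7 = 504
Subtract: 504 - 7 = 497
497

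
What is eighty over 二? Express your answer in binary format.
Convert eighty (English words) → 80 (decimal)
Convert 二 (Chinese numeral) → 2 (decimal)
Compute 80 ÷ 2 = 40
Convert 40 (decimal) → 40 = 32 + 8 → 0b101000 (binary)
0b101000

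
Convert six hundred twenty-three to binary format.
Convert six hundred twenty-three (English words) → 6×100 + 23 = 623 (decimal)
Convert 623 (decimal) → 623 = 512 + 64 + 32 + 8 + 4 + 2 + 1 → 0b1001101111 (binary)
0b1001101111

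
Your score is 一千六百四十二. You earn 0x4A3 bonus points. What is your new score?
Convert 一千六百四十二 (Chinese numeral) → 1×1000 + 6×100 + 4×10 + 2 = 1642 (decimal)
Convert 0x4A3 (hexadecimal) → 4×256 + 10×16 + 3 = 1187 (decimal)
Compute 1642 + 1187 = 2829
2829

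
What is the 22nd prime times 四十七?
Convert the 22nd prime (prime index) → 79 (decimal)
Convert 四十七 (Chinese numeral) → 4×10 + 7 = 47 (decimal)
Compute 79 × 47 = 3713
3713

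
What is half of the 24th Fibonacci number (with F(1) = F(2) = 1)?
The 24th Fibonacci number (with F(1) = F(2) = 1) = 46368
Compute 46368 ÷ 2 = 23184
23184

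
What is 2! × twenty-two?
Convert 2! (factorial) → 2 (decimal)
Convert twenty-two (English words) → 22 (decimal)
Compute 2 × 22 = 44
44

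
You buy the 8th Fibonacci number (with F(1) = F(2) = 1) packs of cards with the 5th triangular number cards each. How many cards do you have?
Convert the 5th triangular number (triangular index) → 5×6/2 = 15 (decimal)
Convert the 8th Fibonacci number (with F(1) = F(2) = 1) (Fibonacci index) → 1, 1, 2, 3, 5, 8, 13, 21 → 21 (decimal)
Compute 15 × 21 = 315
315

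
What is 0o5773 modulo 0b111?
Convert 0o5773 (octal) → 5×512 + 7×64 + 7×8 + 3 = 3067 (decimal)
Convert 0b111 (binary) → 4 + 2 + 1 = 7 (decimal)
Compute 3067 mod 7 = 1
1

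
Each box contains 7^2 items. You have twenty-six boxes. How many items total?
Convert 7^2 (power) → 49 (decimal)
Convert twenty-six (English words) → 26 (decimal)
Compute 49 × 26 = 1274
1274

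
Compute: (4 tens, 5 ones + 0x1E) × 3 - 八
Convert 4 tens, 5 ones (place-value notation) → 4×10 + 5 = 45 (decimal)
Convert 0x1E (hexadecimal) → 1×16 + 14 = 30 (decimal)
Convert 八 (Chinese numeral) → 8 (decimal)
Expression in decimal: (45 + 30) × 3 - 8
Parentheses first: 45 + 30 = 75
Multiply: 75 × 3 = 225
Subtract: 225 - 8 = 217
217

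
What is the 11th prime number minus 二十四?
The 11th prime number = 31
Convert 二十四 (Chinese numeral) → 2×10 + 4 = 24 (decimal)
Compute 31 - 24 = 7
7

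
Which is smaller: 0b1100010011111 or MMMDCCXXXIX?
Convert 0b1100010011111 (binary) → 4096 + 2048 + 128 + 16 + 8 + 4 + 2 + 1 = 6303 (decimal)
Convert MMMDCCXXXIX (Roman numeral) → 1000 + 1000 + 1000 + 500 + 100 + 100 + 10 + 10 + 10 + 9 = 3739 (decimal)
Compare 6303 vs 3739: smaller = 3739
3739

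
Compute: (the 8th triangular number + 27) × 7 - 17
Convert the 8th triangular number (triangular index) → 8×9/2 = 36 (decimal)
Expression in decimal: (36 + 27) × 7 - 17
Parentheses first: 36 + 27 = 63
Multiply: 63 × 7 = 441
Subtract: 441 - 17 = 424
424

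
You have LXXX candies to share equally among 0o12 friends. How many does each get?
Convert LXXX (Roman numeral) → 50 + 10 + 10 + 10 = 80 (decimal)
Convert 0o12 (octal) → 1×8 + 2 = 10 (decimal)
Compute 80 ÷ 10 = 8
8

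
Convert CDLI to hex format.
Convert CDLI (Roman numeral) → 400 + 50 + 1 = 451 (decimal)
Convert 451 (decimal) → 451 = 1×256 + 12×16 + 3 → 0x1C3 (hexadecimal)
0x1C3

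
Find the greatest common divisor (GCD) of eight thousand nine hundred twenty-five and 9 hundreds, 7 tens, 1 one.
Convert eight thousand nine hundred twenty-five (English words) → 8×1000 + 9×100 + 25 = 8925 (decimal)
Convert 9 hundreds, 7 tens, 1 one (place-value notation) → 9×100 + 7×10 + 1 = 971 (decimal)
Compute gcd(8925, 971) = 1
1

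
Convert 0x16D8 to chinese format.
Convert 0x16D8 (hexadecimal) → 1×4096 + 6×256 + 13×16 + 8 = 5848 (decimal)
Convert 5848 (decimal) → 5848 = 5×1000 + 8×100 + 4×10 + 8 → 五千八百四十八 (Chinese numeral)
五千八百四十八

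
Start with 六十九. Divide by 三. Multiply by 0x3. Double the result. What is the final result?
Convert 六十九 (Chinese numeral) → 6×10 + 9 = 69 (decimal)
Start: 69
Convert 三 (Chinese numeral) → 3 (decimal)
69 ÷ 3 = 23
Convert 0x3 (hexadecimal) → 3 (decimal)
23 × 3 = 69
69 × 2 = 138
138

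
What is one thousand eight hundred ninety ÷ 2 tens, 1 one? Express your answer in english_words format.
Convert one thousand eight hundred ninety (English words) → 1×1000 + 8×100 + 90 = 1890 (decimal)
Convert 2 tens, 1 one (place-value notation) → 2×10 + 1 = 21 (decimal)
Compute 1890 ÷ 21 = 90
Convert 90 (decimal) → ninety (English words)
ninety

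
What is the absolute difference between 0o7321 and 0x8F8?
Convert 0o7321 (octal) → 7×512 + 3×64 + 2×8 + 1 = 3793 (decimal)
Convert 0x8F8 (hexadecimal) → 8×256 + 15×16 + 8 = 2296 (decimal)
Compute |3793 - 2296| = 1497
1497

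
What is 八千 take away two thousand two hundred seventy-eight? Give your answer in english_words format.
Convert 八千 (Chinese numeral) → 8×1000 = 8000 (decimal)
Convert two thousand two hundred seventy-eight (English words) → 2×1000 + 2×100 + 78 = 2278 (decimal)
Compute 8000 - 2278 = 5722
Convert 5722 (decimal) → 5722 = 5×1000 + 7×100 + 22 → five thousand seven hundred twenty-two (English words)
five thousand seven hundred twenty-two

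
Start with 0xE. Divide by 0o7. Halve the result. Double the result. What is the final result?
Convert 0xE (hexadecimal) → 14 (decimal)
Start: 14
Convert 0o7 (octal) → 7 (decimal)
14 ÷ 7 = 2
2 ÷ 2 = 1
1 × 2 = 2
2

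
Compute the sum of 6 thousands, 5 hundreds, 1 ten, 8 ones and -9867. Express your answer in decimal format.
Convert 6 thousands, 5 hundreds, 1 ten, 8 ones (place-value notation) → 6×1000 + 5×100 + 1×10 + 8 = 6518 (decimal)
Compute 6518 + -9867 = -3349
-3349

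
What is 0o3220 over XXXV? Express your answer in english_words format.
Convert 0o3220 (octal) → 3×512 + 2×64 + 2×8 = 1680 (decimal)
Convert XXXV (Roman numeral) → 10 + 10 + 10 + 5 = 35 (decimal)
Compute 1680 ÷ 35 = 48
Convert 48 (decimal) → forty-eight (English words)
forty-eight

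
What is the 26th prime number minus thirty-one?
The 26th prime number = 101
Convert thirty-one (English words) → 31 (decimal)
Compute 101 - 31 = 70
70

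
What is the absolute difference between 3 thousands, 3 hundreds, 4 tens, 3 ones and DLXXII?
Convert 3 thousands, 3 hundreds, 4 tens, 3 ones (place-value notation) → 3×1000 + 3×100 + 4×10 + 3 = 3343 (decimal)
Convert DLXXII (Roman numeral) → 500 + 50 + 10 + 10 + 1 + 1 = 572 (decimal)
Compute |3343 - 572| = 2771
2771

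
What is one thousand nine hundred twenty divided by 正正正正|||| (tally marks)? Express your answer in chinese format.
Convert one thousand nine hundred twenty (English words) → 1×1000 + 9×100 + 20 = 1920 (decimal)
Convert 正正正正|||| (tally marks) → 5 + 5 + 5 + 5 + 4 = 24 (decimal)
Compute 1920 ÷ 24 = 80
Convert 80 (decimal) → 80 = 8×10 → 八十 (Chinese numeral)
八十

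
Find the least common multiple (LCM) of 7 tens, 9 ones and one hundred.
Convert 7 tens, 9 ones (place-value notation) → 7×10 + 9 = 79 (decimal)
Convert one hundred (English words) → 1×100 = 100 (decimal)
Compute lcm(79, 100) = 7900
7900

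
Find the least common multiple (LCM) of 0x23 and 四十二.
Convert 0x23 (hexadecimal) → 2×16 + 3 = 35 (decimal)
Convert 四十二 (Chinese numeral) → 4×10 + 2 = 42 (decimal)
Compute lcm(35, 42) = 210
210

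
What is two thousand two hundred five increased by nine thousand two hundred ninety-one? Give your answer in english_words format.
Convert two thousand two hundred five (English words) → 2×1000 + 2×100 + 5 = 2205 (decimal)
Convert nine thousand two hundred ninety-one (English words) → 9×1000 + 2×100 + 91 = 9291 (decimal)
Compute 2205 + 9291 = 11496
Convert 11496 (decimal) → 11496 = 11×1000 + 4×100 + 96 → eleven thousand four hundred ninety-six (English words)
eleven thousand four hundred ninety-six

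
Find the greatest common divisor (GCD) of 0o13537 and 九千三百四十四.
Convert 0o13537 (octal) → 1×4096 + 3×512 + 5×64 + 3×8 + 7 = 5983 (decimal)
Convert 九千三百四十四 (Chinese numeral) → 9×1000 + 3×100 + 4×10 + 4 = 9344 (decimal)
Compute gcd(5983, 9344) = 1
1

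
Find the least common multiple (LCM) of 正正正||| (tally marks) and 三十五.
Convert 正正正||| (tally marks) → 5 + 5 + 5 + 3 = 18 (decimal)
Convert 三十五 (Chinese numeral) → 3×10 + 5 = 35 (decimal)
Compute lcm(18, 35) = 630
630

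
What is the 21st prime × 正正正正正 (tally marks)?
Convert the 21st prime (prime index) → 73 (decimal)
Convert 正正正正正 (tally marks) → 5 + 5 + 5 + 5 + 5 = 25 (decimal)
Compute 73 × 25 = 1825
1825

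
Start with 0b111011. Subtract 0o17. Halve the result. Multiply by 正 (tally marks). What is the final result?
Convert 0b111011 (binary) → 32 + 16 + 8 + 2 + 1 = 59 (decimal)
Start: 59
Convert 0o17 (octal) → 1×8 + 7 = 15 (decimal)
59 - 15 = 44
44 ÷ 2 = 22
Convert 正 (tally marks) → 5 (decimal)
22 × 5 = 110
110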